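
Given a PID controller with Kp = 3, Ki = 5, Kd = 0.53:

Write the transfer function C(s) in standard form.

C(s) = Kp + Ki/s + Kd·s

Substituting values: C(s) = 3 + 5/s + 0.53s = (0.53s² + 3s + 5)/s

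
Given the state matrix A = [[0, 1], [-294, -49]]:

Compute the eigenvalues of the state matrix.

det(A - λI) = λ² - (-49)λ + 294 = (λ - (-7))(λ - (-42)). Eigenvalues: -7, -42.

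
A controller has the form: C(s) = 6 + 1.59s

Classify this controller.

This is a Proportional-Derivative (PD) controller.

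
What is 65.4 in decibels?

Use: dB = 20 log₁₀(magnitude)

dB = 20 log₁₀(65.4) = 36.3 dB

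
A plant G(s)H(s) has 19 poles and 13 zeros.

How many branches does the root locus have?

Root locus has n branches where n = number of poles = 19.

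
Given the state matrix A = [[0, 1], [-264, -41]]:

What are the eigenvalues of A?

det(A - λI) = λ² - (-41)λ + 264 = (λ - (-33))(λ - (-8)). Eigenvalues: -33, -8.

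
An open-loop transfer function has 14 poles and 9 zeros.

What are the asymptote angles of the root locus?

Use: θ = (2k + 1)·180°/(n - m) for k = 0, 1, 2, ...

n - m = 14 - 9 = 5. Angles: θk = (2k + 1)·180°/5 = 36°, 108°, 180°, 252°, 324°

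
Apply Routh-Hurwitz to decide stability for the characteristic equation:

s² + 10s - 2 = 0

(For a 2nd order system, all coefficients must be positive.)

Coefficients: 1, 10, -2. c=-2 not positive, so system is unstable.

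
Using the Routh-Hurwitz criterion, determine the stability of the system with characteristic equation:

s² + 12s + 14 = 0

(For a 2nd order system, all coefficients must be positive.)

Coefficients: 1, 12, 14. All positive, so system is stable.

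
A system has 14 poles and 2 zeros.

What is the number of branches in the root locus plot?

Root locus has n branches where n = number of poles = 14.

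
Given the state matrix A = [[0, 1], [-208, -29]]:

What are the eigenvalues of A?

det(A - λI) = λ² - (-29)λ + 208 = (λ - (-13))(λ - (-16)). Eigenvalues: -13, -16.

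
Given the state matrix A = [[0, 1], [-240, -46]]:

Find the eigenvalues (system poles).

det(A - λI) = λ² - (-46)λ + 240 = (λ - (-40))(λ - (-6)). Eigenvalues: -40, -6.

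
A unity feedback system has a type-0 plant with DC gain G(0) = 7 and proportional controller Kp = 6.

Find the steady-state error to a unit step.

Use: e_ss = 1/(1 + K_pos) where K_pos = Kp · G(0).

K_pos = Kp · G(0) = 6 × 7 = 42. e_ss = 1/(1 + 42) = 0.0233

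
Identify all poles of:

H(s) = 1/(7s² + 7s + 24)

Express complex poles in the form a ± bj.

Discriminant = 7² - 4×7×24 = 49 - 672 = -623 < 0, so the poles are a complex conjugate pair s = (-7 ± j√623)/(2×7). Real part = -7/(2×7) = -7/14 = -0.5; imaginary part = ±√623/(2×7) ≈ 1.7829. Poles: s = -0.5 ± 1.7829j.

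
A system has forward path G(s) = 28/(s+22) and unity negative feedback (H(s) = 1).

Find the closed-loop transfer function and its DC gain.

T(s) = G/(1+GH) = [28/(s+22)] / [1 + 28/(s+22)] = 28/(s+22+28) = 28/(s+50). DC gain = 28/50 = 0.56.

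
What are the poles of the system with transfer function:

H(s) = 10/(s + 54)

Pole is where denominator = 0: s + 54 = 0, so s = -54.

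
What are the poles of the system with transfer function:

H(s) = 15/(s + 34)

Pole is where denominator = 0: s + 34 = 0, so s = -34.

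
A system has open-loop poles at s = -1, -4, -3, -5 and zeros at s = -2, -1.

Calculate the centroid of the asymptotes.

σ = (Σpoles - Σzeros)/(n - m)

σ = (Σpoles - Σzeros)/(n - m) = (-13 - (-3))/(4 - 2) = -10/2 = -5.0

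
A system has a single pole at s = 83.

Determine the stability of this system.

Pole at s = 83 is in the right half-plane. Unstable.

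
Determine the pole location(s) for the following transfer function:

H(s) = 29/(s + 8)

Pole is where denominator = 0: s + 8 = 0, so s = -8.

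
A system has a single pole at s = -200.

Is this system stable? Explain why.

Pole at s = -200 is in the left half-plane. Stable.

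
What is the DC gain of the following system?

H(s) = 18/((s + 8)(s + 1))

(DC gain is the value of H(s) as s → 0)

DC gain = H(0) = 18/(8 × 1) = 18/8 = 2.25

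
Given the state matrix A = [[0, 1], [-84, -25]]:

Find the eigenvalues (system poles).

det(A - λI) = λ² - (-25)λ + 84 = (λ - (-4))(λ - (-21)). Eigenvalues: -4, -21.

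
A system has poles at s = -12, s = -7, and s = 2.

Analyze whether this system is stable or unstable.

Pole(s) at s = 2 are not in the left half-plane. System is unstable.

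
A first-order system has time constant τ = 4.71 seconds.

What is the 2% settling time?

For first-order system, 2% settling time ≈ 4τ = 4 × 4.71 = 18.84 s.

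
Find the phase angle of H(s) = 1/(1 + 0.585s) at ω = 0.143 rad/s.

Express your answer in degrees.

Phase = -arctan(ωτ) = -arctan(0.143 × 0.585) = -4.8°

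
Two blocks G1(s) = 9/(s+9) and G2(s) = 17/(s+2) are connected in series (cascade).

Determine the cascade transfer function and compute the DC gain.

Series: multiply transfer functions. G_eq = 9/(s+9) × 17/(s+2) = 153/((s+9)(s+2)). DC gain = 153/(9×2) = 8.5.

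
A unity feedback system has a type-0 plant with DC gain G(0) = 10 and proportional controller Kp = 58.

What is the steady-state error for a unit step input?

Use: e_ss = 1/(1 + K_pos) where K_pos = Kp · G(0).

K_pos = Kp · G(0) = 58 × 10 = 580. e_ss = 1/(1 + 580) = 0.0017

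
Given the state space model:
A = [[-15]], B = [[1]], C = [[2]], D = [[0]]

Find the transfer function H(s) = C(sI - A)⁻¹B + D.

(sI - A)⁻¹ = 1/(s + 15). H(s) = 2 × 1/(s + 15) + 0 = 2/(s + 15).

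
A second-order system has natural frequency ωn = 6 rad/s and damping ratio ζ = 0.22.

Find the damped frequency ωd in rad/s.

ωd = ωn√(1 - ζ²) = 6√(1 - 0.22²) = 5.85 rad/s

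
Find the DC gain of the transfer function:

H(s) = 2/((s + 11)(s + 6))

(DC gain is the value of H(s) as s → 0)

DC gain = H(0) = 2/(11 × 6) = 2/66 = 0.0303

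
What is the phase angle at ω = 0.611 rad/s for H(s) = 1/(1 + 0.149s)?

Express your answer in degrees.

Phase = -arctan(ωτ) = -arctan(0.611 × 0.149) = -5.2°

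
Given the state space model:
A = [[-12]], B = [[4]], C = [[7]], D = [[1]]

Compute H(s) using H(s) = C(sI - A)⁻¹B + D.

(sI - A)⁻¹ = 1/(s + 12). H(s) = 7×4/(s + 12) + 1 = (s + 40)/(s + 12).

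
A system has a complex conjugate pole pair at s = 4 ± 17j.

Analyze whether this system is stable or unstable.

Real part of poles is 4 (> 0, right half-plane). Unstable.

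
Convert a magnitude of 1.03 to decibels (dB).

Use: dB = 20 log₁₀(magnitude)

dB = 20 log₁₀(1.03) = 0.3 dB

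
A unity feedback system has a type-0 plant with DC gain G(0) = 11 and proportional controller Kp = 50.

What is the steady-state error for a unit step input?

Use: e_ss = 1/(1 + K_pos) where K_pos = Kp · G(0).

K_pos = Kp · G(0) = 50 × 11 = 550. e_ss = 1/(1 + 550) = 0.0018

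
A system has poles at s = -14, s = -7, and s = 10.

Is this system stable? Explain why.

Pole(s) at s = 10 are not in the left half-plane. System is unstable.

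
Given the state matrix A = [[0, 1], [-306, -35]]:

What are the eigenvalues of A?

det(A - λI) = λ² - (-35)λ + 306 = (λ - (-17))(λ - (-18)). Eigenvalues: -17, -18.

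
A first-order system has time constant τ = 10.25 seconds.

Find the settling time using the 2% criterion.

For first-order system, 2% settling time ≈ 4τ = 4 × 10.25 = 41.0 s.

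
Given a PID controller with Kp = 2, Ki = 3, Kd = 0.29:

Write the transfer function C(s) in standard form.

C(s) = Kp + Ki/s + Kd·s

Substituting values: C(s) = 2 + 3/s + 0.29s = (0.29s² + 2s + 3)/s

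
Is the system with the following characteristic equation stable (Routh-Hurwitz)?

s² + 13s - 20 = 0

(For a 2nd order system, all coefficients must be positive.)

Coefficients: 1, 13, -20. c=-20 not positive, so system is unstable.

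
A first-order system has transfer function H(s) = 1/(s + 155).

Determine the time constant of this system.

For H(s) = 1/(s + 1/τ), the pole is at -1/τ = -155, so τ = 1/155 = 0.0065 s.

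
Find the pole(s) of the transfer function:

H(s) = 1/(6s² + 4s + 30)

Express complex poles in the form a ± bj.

Discriminant = 4² - 4×6×30 = 16 - 720 = -704 < 0, so the poles are a complex conjugate pair s = (-4 ± j√704)/(2×6). Real part = -4/(2×6) = -4/12 ≈ -0.3333; imaginary part = ±√704/(2×6) ≈ 2.2111. Poles: s = -0.3333 ± 2.2111j.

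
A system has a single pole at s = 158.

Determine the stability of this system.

Pole at s = 158 is in the right half-plane. Unstable.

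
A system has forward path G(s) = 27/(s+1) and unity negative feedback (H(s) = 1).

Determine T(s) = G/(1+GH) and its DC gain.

T(s) = G/(1+GH) = [27/(s+1)] / [1 + 27/(s+1)] = 27/(s+1+27) = 27/(s+28). DC gain = 27/28 = 0.9643.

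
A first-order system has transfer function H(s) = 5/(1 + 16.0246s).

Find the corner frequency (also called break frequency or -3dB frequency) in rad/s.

Corner frequency = 1/τ = 1/16.0246 = 0.062 rad/s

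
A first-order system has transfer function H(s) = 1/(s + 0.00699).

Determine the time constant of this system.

For H(s) = 1/(s + 1/τ), the pole is at -1/τ = -0.00699, so τ = 1/0.00699 = 143.1 s.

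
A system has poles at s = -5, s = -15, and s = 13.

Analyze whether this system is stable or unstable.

Pole(s) at s = 13 are not in the left half-plane. System is unstable.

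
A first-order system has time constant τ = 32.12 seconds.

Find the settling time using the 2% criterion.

For first-order system, 2% settling time ≈ 4τ = 4 × 32.12 = 128.48 s.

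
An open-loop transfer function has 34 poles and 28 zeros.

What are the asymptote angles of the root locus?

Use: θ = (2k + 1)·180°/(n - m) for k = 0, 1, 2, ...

n - m = 34 - 28 = 6. Angles: θk = (2k + 1)·180°/6 = 30°, 90°, 150°, 210°, 270°, 330°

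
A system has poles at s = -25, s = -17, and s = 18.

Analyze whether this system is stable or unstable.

Pole(s) at s = 18 are not in the left half-plane. System is unstable.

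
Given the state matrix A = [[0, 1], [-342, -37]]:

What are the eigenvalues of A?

det(A - λI) = λ² - (-37)λ + 342 = (λ - (-19))(λ - (-18)). Eigenvalues: -19, -18.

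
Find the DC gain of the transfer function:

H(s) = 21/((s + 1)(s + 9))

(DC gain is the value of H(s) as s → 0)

DC gain = H(0) = 21/(1 × 9) = 21/9 = 2.3333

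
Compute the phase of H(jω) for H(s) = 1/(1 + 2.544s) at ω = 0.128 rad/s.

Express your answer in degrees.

Phase = -arctan(ωτ) = -arctan(0.128 × 2.544) = -18.0°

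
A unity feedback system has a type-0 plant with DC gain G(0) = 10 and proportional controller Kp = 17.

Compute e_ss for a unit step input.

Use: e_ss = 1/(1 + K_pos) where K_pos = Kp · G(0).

K_pos = Kp · G(0) = 17 × 10 = 170. e_ss = 1/(1 + 170) = 0.0058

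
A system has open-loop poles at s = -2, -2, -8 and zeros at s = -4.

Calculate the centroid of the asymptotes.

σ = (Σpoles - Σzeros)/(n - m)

σ = (Σpoles - Σzeros)/(n - m) = (-12 - (-4))/(3 - 1) = -8/2 = -4.0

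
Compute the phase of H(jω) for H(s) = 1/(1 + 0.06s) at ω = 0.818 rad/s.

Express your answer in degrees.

Phase = -arctan(ωτ) = -arctan(0.818 × 0.06) = -2.8°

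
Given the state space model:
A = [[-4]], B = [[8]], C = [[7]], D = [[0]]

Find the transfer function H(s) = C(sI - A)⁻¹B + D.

(sI - A)⁻¹ = 1/(s + 4). H(s) = 7 × 8/(s + 4) + 0 = 56/(s + 4).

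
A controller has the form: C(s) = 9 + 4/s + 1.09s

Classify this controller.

This is a Proportional-Integral-Derivative (PID) controller.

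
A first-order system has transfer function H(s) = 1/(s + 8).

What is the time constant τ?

For H(s) = 1/(s + 1/τ), the pole is at -1/τ = -8, so τ = 1/8 = 0.125 s.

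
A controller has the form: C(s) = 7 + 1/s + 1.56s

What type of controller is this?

This is a Proportional-Integral-Derivative (PID) controller.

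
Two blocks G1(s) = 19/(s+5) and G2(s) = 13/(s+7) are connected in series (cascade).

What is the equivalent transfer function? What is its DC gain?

Series: multiply transfer functions. G_eq = 19/(s+5) × 13/(s+7) = 247/((s+5)(s+7)). DC gain = 247/(5×7) = 7.0571.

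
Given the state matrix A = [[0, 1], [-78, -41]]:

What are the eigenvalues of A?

det(A - λI) = λ² - (-41)λ + 78 = (λ - (-39))(λ - (-2)). Eigenvalues: -39, -2.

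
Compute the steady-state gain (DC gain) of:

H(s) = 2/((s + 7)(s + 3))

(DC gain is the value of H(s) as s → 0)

DC gain = H(0) = 2/(7 × 3) = 2/21 = 0.0952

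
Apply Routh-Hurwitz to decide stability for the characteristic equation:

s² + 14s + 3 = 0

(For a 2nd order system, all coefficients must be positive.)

Coefficients: 1, 14, 3. All positive, so system is stable.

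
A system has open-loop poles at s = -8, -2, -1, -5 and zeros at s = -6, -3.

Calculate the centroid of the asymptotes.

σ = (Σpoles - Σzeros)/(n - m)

σ = (Σpoles - Σzeros)/(n - m) = (-16 - (-9))/(4 - 2) = -7/2 = -3.5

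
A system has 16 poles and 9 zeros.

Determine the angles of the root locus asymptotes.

n - m = 16 - 9 = 7. Angles: θk = (2k + 1)·180°/7 = 25.71°, 77.14°, 128.57°, 180°, 231.43°, 282.86°, 334.29°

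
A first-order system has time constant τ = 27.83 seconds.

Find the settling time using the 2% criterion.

For first-order system, 2% settling time ≈ 4τ = 4 × 27.83 = 111.32 s.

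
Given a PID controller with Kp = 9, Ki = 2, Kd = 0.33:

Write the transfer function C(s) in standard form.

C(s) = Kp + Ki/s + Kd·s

Substituting values: C(s) = 9 + 2/s + 0.33s = (0.33s² + 9s + 2)/s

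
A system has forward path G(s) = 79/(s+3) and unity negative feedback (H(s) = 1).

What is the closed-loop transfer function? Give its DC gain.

T(s) = G/(1+GH) = [79/(s+3)] / [1 + 79/(s+3)] = 79/(s+3+79) = 79/(s+82). DC gain = 79/82 = 0.9634.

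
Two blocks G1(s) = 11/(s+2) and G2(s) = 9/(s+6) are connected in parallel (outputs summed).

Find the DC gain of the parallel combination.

Parallel: G_eq = G1 + G2. DC gain = G1(0) + G2(0) = 11/2 + 9/6 = 5.5 + 1.5 = 7.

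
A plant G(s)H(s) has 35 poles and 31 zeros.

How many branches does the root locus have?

Root locus has n branches where n = number of poles = 35.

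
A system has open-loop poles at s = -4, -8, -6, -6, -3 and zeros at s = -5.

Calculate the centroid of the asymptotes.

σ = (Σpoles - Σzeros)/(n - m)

σ = (Σpoles - Σzeros)/(n - m) = (-27 - (-5))/(5 - 1) = -22/4 = -5.5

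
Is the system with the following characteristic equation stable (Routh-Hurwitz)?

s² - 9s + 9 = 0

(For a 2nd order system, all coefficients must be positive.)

Coefficients: 1, -9, 9. b=-9 not positive, so system is unstable.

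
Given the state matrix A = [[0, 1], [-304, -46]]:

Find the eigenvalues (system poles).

det(A - λI) = λ² - (-46)λ + 304 = (λ - (-38))(λ - (-8)). Eigenvalues: -38, -8.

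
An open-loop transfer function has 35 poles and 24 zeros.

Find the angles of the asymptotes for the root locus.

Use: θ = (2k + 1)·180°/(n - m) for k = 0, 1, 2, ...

n - m = 35 - 24 = 11. Angles: θk = (2k + 1)·180°/11 = 16.36°, 49.09°, 81.82°, 114.55°, 147.27°, 180°, 212.73°, 245.45°, 278.18°, 310.91°, 343.64°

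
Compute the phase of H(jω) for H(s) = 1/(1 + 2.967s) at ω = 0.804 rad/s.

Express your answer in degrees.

Phase = -arctan(ωτ) = -arctan(0.804 × 2.967) = -67.3°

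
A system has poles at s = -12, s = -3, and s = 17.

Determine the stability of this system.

Pole(s) at s = 17 are not in the left half-plane. System is unstable.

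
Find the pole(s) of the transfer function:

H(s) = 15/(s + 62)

Pole is where denominator = 0: s + 62 = 0, so s = -62.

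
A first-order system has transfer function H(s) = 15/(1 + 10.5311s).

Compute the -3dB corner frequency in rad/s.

Corner frequency = 1/τ = 1/10.5311 = 0.095 rad/s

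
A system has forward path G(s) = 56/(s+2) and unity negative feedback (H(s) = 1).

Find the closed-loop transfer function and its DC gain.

T(s) = G/(1+GH) = [56/(s+2)] / [1 + 56/(s+2)] = 56/(s+2+56) = 56/(s+58). DC gain = 56/58 = 0.9655.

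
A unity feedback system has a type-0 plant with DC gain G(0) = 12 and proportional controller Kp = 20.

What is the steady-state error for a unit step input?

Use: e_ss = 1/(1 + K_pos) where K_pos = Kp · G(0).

K_pos = Kp · G(0) = 20 × 12 = 240. e_ss = 1/(1 + 240) = 0.0041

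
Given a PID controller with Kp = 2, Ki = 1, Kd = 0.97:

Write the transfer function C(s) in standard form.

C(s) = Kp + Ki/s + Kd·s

Substituting values: C(s) = 2 + 1/s + 0.97s = (0.97s² + 2s + 1)/s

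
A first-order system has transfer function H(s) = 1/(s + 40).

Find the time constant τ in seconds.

For H(s) = 1/(s + 1/τ), the pole is at -1/τ = -40, so τ = 1/40 = 0.025 s.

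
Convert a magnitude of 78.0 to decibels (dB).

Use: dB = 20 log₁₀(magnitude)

dB = 20 log₁₀(78.0) = 37.8 dB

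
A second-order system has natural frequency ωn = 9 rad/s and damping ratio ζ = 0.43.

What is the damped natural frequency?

ωd = ωn√(1 - ζ²) = 9√(1 - 0.43²) = 8.13 rad/s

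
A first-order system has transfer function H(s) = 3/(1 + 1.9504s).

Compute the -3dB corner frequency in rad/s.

Corner frequency = 1/τ = 1/1.9504 = 0.513 rad/s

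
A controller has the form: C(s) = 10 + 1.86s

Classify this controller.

This is a Proportional-Derivative (PD) controller.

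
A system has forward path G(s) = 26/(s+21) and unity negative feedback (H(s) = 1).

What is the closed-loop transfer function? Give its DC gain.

T(s) = G/(1+GH) = [26/(s+21)] / [1 + 26/(s+21)] = 26/(s+21+26) = 26/(s+47). DC gain = 26/47 = 0.5532.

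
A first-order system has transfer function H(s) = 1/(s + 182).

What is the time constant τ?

For H(s) = 1/(s + 1/τ), the pole is at -1/τ = -182, so τ = 1/182 = 0.0055 s.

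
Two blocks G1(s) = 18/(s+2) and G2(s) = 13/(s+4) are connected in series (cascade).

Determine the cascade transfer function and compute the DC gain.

Series: multiply transfer functions. G_eq = 18/(s+2) × 13/(s+4) = 234/((s+2)(s+4)). DC gain = 234/(2×4) = 29.25.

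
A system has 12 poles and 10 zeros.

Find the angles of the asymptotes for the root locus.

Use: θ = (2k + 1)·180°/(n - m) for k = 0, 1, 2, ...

n - m = 12 - 10 = 2. Angles: θk = (2k + 1)·180°/2 = 90°, 270°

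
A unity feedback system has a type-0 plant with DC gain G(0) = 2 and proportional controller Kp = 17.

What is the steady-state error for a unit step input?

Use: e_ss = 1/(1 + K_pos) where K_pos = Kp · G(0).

K_pos = Kp · G(0) = 17 × 2 = 34. e_ss = 1/(1 + 34) = 0.0286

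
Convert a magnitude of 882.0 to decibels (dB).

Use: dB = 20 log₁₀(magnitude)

dB = 20 log₁₀(882.0) = 58.9 dB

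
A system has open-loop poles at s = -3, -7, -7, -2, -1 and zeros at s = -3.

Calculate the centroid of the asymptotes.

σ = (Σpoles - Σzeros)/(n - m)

σ = (Σpoles - Σzeros)/(n - m) = (-20 - (-3))/(5 - 1) = -17/4 = -4.25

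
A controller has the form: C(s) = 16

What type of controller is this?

This is a Proportional (P) controller.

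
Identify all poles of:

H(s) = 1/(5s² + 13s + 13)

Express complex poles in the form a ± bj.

Discriminant = 13² - 4×5×13 = 169 - 260 = -91 < 0, so the poles are a complex conjugate pair s = (-13 ± j√91)/(2×5). Real part = -13/(2×5) = -13/10 = -1.3; imaginary part = ±√91/(2×5) ≈ 0.9539. Poles: s = -1.3 ± 0.9539j.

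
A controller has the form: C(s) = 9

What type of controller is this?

This is a Proportional (P) controller.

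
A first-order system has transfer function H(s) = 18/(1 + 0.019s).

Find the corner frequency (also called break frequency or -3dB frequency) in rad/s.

Corner frequency = 1/τ = 1/0.019 = 52.632 rad/s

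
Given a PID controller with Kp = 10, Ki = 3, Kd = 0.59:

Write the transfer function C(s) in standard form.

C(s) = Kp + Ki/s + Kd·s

Substituting values: C(s) = 10 + 3/s + 0.59s = (0.59s² + 10s + 3)/s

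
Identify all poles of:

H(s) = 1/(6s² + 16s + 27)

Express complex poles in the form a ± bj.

Discriminant = 16² - 4×6×27 = 256 - 648 = -392 < 0, so the poles are a complex conjugate pair s = (-16 ± j√392)/(2×6). Real part = -16/(2×6) = -16/12 ≈ -1.3333; imaginary part = ±√392/(2×6) ≈ 1.6499. Poles: s = -1.3333 ± 1.6499j.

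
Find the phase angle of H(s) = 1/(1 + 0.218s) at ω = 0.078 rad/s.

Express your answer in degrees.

Phase = -arctan(ωτ) = -arctan(0.078 × 0.218) = -1.0°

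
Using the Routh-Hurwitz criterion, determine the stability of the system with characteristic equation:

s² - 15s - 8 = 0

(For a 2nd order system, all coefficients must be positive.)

Coefficients: 1, -15, -8. b=-15, c=-8 not positive, so system is unstable.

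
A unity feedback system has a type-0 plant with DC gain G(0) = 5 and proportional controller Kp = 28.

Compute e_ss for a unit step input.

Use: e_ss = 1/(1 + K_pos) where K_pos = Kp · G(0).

K_pos = Kp · G(0) = 28 × 5 = 140. e_ss = 1/(1 + 140) = 0.0071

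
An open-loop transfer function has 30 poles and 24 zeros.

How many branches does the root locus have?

Root locus has n branches where n = number of poles = 30.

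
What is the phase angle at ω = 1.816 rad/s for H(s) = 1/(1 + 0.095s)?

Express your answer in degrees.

Phase = -arctan(ωτ) = -arctan(1.816 × 0.095) = -9.8°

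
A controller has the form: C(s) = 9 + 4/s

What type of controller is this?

This is a Proportional-Integral (PI) controller.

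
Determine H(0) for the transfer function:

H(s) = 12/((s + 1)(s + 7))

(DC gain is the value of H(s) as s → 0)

DC gain = H(0) = 12/(1 × 7) = 12/7 = 1.7143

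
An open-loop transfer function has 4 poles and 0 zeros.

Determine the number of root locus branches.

Root locus has n branches where n = number of poles = 4.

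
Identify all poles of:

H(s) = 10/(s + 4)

Pole is where denominator = 0: s + 4 = 0, so s = -4.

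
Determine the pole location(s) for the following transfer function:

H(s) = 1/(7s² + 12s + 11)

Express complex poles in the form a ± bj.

Discriminant = 12² - 4×7×11 = 144 - 308 = -164 < 0, so the poles are a complex conjugate pair s = (-12 ± j√164)/(2×7). Real part = -12/(2×7) = -12/14 ≈ -0.8571; imaginary part = ±√164/(2×7) ≈ 0.9147. Poles: s = -0.8571 ± 0.9147j.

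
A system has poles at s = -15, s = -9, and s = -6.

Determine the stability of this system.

All poles are in the left half-plane. System is stable.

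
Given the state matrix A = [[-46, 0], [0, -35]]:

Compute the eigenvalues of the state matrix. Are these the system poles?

For diagonal matrix, eigenvalues are diagonal entries: λ₁ = -46, λ₂ = -35. Eigenvalues of A = system poles.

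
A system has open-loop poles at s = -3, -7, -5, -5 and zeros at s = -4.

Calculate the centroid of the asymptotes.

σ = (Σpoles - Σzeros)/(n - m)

σ = (Σpoles - Σzeros)/(n - m) = (-20 - (-4))/(4 - 1) = -16/3 = -5.33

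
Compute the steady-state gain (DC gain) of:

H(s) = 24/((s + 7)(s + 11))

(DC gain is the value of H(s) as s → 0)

DC gain = H(0) = 24/(7 × 11) = 24/77 = 0.3117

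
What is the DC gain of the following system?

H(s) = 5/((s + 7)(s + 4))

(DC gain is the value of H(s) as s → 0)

DC gain = H(0) = 5/(7 × 4) = 5/28 = 0.1786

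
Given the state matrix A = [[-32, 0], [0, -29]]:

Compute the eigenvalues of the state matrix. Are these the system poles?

For diagonal matrix, eigenvalues are diagonal entries: λ₁ = -32, λ₂ = -29. Eigenvalues of A = system poles.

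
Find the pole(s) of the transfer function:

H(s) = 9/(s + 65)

Pole is where denominator = 0: s + 65 = 0, so s = -65.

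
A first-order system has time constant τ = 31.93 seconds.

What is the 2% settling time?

For first-order system, 2% settling time ≈ 4τ = 4 × 31.93 = 127.72 s.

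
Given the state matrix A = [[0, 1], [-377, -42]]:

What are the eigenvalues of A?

det(A - λI) = λ² - (-42)λ + 377 = (λ - (-29))(λ - (-13)). Eigenvalues: -29, -13.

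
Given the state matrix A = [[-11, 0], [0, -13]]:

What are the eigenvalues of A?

For diagonal matrix, eigenvalues are diagonal entries: λ₁ = -11, λ₂ = -13.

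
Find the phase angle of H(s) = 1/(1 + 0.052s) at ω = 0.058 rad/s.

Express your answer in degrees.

Phase = -arctan(ωτ) = -arctan(0.058 × 0.052) = -0.2°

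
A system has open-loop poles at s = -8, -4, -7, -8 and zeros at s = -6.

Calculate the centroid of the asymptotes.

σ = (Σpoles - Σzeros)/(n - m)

σ = (Σpoles - Σzeros)/(n - m) = (-27 - (-6))/(4 - 1) = -21/3 = -7.0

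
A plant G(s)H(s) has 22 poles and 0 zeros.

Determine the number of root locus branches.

Root locus has n branches where n = number of poles = 22.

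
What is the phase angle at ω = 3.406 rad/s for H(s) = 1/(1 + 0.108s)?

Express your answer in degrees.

Phase = -arctan(ωτ) = -arctan(3.406 × 0.108) = -20.2°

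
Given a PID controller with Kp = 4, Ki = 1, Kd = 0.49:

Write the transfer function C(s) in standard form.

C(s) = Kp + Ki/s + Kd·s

Substituting values: C(s) = 4 + 1/s + 0.49s = (0.49s² + 4s + 1)/s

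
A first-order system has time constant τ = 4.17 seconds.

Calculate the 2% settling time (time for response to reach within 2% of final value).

For first-order system, 2% settling time ≈ 4τ = 4 × 4.17 = 16.68 s.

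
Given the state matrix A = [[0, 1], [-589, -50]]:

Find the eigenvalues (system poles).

det(A - λI) = λ² - (-50)λ + 589 = (λ - (-31))(λ - (-19)). Eigenvalues: -31, -19.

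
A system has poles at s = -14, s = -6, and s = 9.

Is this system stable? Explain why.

Pole(s) at s = 9 are not in the left half-plane. System is unstable.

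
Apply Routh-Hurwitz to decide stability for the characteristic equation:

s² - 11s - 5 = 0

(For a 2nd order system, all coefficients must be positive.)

Coefficients: 1, -11, -5. b=-11, c=-5 not positive, so system is unstable.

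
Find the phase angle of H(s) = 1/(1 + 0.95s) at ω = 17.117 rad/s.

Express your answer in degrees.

Phase = -arctan(ωτ) = -arctan(17.117 × 0.95) = -86.5°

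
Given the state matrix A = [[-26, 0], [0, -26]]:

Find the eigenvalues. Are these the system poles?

For diagonal matrix, eigenvalues are diagonal entries: λ₁ = -26, λ₂ = -26. Eigenvalues of A = system poles.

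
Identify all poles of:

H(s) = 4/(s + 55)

Pole is where denominator = 0: s + 55 = 0, so s = -55.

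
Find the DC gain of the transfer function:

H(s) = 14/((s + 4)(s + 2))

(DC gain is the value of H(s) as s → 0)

DC gain = H(0) = 14/(4 × 2) = 14/8 = 1.75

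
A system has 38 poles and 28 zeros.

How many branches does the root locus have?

Root locus has n branches where n = number of poles = 38.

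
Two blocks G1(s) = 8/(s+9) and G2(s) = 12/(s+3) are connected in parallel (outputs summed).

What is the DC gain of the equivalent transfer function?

Parallel: G_eq = G1 + G2. DC gain = G1(0) + G2(0) = 8/9 + 12/3 = 0.8889 + 4 = 4.8889.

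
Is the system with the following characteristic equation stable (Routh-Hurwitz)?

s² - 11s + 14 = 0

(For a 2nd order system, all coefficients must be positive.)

Coefficients: 1, -11, 14. b=-11 not positive, so system is unstable.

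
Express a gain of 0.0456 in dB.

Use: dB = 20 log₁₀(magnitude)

dB = 20 log₁₀(0.0456) = -26.8 dB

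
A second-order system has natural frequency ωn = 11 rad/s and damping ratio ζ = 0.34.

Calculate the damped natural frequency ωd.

ωd = ωn√(1 - ζ²) = 11√(1 - 0.34²) = 10.34 rad/s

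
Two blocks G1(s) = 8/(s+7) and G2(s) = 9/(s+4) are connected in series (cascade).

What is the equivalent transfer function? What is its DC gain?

Series: multiply transfer functions. G_eq = 8/(s+7) × 9/(s+4) = 72/((s+7)(s+4)). DC gain = 72/(7×4) = 2.5714.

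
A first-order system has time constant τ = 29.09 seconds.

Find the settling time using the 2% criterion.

For first-order system, 2% settling time ≈ 4τ = 4 × 29.09 = 116.36 s.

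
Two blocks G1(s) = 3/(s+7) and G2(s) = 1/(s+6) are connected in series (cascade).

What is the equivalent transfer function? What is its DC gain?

Series: multiply transfer functions. G_eq = 3/(s+7) × 1/(s+6) = 3/((s+7)(s+6)). DC gain = 3/(7×6) = 0.0714.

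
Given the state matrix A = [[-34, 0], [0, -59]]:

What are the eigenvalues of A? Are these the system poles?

For diagonal matrix, eigenvalues are diagonal entries: λ₁ = -34, λ₂ = -59. Eigenvalues of A = system poles.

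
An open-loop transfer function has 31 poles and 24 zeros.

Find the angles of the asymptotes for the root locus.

n - m = 31 - 24 = 7. Angles: θk = (2k + 1)·180°/7 = 25.71°, 77.14°, 128.57°, 180°, 231.43°, 282.86°, 334.29°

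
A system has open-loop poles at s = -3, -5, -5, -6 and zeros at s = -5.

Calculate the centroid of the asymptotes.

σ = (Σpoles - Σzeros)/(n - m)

σ = (Σpoles - Σzeros)/(n - m) = (-19 - (-5))/(4 - 1) = -14/3 = -4.67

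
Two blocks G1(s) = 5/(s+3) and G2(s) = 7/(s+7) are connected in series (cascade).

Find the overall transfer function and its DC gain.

Series: multiply transfer functions. G_eq = 5/(s+3) × 7/(s+7) = 35/((s+3)(s+7)). DC gain = 35/(3×7) = 1.6667.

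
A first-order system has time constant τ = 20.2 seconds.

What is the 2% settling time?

For first-order system, 2% settling time ≈ 4τ = 4 × 20.2 = 80.8 s.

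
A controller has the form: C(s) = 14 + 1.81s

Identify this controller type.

This is a Proportional-Derivative (PD) controller.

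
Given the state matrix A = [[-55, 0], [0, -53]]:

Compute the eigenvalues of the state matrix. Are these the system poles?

For diagonal matrix, eigenvalues are diagonal entries: λ₁ = -55, λ₂ = -53. Eigenvalues of A = system poles.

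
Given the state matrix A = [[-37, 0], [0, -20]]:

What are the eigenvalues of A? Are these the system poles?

For diagonal matrix, eigenvalues are diagonal entries: λ₁ = -37, λ₂ = -20. Eigenvalues of A = system poles.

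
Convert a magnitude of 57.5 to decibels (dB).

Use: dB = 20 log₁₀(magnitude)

dB = 20 log₁₀(57.5) = 35.2 dB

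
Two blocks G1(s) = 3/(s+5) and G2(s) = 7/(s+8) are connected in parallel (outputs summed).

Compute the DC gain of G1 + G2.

Parallel: G_eq = G1 + G2. DC gain = G1(0) + G2(0) = 3/5 + 7/8 = 0.6 + 0.875 = 1.475.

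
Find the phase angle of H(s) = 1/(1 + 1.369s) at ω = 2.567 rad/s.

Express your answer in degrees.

Phase = -arctan(ωτ) = -arctan(2.567 × 1.369) = -74.1°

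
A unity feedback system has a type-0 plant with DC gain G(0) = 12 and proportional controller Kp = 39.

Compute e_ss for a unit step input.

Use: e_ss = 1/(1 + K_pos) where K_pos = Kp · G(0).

K_pos = Kp · G(0) = 39 × 12 = 468. e_ss = 1/(1 + 468) = 0.0021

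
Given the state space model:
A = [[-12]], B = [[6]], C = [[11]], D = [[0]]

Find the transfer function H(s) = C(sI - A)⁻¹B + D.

(sI - A)⁻¹ = 1/(s + 12). H(s) = 11 × 6/(s + 12) + 0 = 66/(s + 12).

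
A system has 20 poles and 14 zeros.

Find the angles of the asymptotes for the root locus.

n - m = 20 - 14 = 6. Angles: θk = (2k + 1)·180°/6 = 30°, 90°, 150°, 210°, 270°, 330°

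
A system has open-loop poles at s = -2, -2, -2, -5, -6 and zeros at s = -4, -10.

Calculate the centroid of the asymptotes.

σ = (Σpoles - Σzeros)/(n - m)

σ = (Σpoles - Σzeros)/(n - m) = (-17 - (-14))/(5 - 2) = -3/3 = -1.0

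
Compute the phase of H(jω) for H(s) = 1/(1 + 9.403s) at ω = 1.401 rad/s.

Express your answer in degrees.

Phase = -arctan(ωτ) = -arctan(1.401 × 9.403) = -85.7°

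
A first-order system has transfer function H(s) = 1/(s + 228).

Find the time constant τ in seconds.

For H(s) = 1/(s + 1/τ), the pole is at -1/τ = -228, so τ = 1/228 = 0.0044 s.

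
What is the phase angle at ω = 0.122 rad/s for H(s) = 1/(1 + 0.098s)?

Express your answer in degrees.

Phase = -arctan(ωτ) = -arctan(0.122 × 0.098) = -0.7°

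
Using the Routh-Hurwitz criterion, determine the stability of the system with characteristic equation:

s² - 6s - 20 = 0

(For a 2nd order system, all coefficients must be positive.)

Coefficients: 1, -6, -20. b=-6, c=-20 not positive, so system is unstable.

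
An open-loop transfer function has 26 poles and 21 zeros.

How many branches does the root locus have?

Root locus has n branches where n = number of poles = 26.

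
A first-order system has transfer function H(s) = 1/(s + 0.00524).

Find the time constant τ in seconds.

For H(s) = 1/(s + 1/τ), the pole is at -1/τ = -0.00524, so τ = 1/0.00524 = 190.8 s.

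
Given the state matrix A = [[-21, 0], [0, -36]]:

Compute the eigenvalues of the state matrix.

For diagonal matrix, eigenvalues are diagonal entries: λ₁ = -21, λ₂ = -36.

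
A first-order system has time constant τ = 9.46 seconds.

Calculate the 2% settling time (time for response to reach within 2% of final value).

For first-order system, 2% settling time ≈ 4τ = 4 × 9.46 = 37.84 s.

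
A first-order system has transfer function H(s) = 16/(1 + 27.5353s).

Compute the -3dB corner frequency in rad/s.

Corner frequency = 1/τ = 1/27.5353 = 0.036 rad/s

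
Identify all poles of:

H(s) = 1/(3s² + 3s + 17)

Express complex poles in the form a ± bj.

Discriminant = 3² - 4×3×17 = 9 - 204 = -195 < 0, so the poles are a complex conjugate pair s = (-3 ± j√195)/(2×3). Real part = -3/(2×3) = -3/6 = -0.5; imaginary part = ±√195/(2×3) ≈ 2.3274. Poles: s = -0.5 ± 2.3274j.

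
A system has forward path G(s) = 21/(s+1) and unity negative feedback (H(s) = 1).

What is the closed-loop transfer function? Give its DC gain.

T(s) = G/(1+GH) = [21/(s+1)] / [1 + 21/(s+1)] = 21/(s+1+21) = 21/(s+22). DC gain = 21/22 = 0.9545.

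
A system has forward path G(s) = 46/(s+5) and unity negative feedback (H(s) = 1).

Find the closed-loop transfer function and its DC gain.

T(s) = G/(1+GH) = [46/(s+5)] / [1 + 46/(s+5)] = 46/(s+5+46) = 46/(s+51). DC gain = 46/51 = 0.9020.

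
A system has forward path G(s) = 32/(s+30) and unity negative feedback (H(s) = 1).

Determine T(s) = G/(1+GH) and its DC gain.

T(s) = G/(1+GH) = [32/(s+30)] / [1 + 32/(s+30)] = 32/(s+30+32) = 32/(s+62). DC gain = 32/62 = 0.5161.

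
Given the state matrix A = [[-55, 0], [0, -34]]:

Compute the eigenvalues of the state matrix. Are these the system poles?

For diagonal matrix, eigenvalues are diagonal entries: λ₁ = -55, λ₂ = -34. Eigenvalues of A = system poles.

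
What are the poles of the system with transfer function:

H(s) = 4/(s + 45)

Pole is where denominator = 0: s + 45 = 0, so s = -45.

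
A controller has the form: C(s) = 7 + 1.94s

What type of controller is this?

This is a Proportional-Derivative (PD) controller.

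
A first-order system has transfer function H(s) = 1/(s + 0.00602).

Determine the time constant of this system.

For H(s) = 1/(s + 1/τ), the pole is at -1/τ = -0.00602, so τ = 1/0.00602 = 166.1 s.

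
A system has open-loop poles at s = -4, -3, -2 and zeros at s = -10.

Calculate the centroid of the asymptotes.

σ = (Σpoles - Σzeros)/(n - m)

σ = (Σpoles - Σzeros)/(n - m) = (-9 - (-10))/(3 - 1) = 1/2 = 0.5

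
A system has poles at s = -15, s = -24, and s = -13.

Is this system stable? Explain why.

All poles are in the left half-plane. System is stable.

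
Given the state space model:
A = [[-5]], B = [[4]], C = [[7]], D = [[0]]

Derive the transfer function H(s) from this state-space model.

(sI - A)⁻¹ = 1/(s + 5). H(s) = 7 × 4/(s + 5) + 0 = 28/(s + 5).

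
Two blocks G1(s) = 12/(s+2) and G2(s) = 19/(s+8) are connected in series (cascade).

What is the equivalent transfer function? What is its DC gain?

Series: multiply transfer functions. G_eq = 12/(s+2) × 19/(s+8) = 228/((s+2)(s+8)). DC gain = 228/(2×8) = 14.25.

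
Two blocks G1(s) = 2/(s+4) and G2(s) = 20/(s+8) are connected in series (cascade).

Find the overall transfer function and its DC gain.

Series: multiply transfer functions. G_eq = 2/(s+4) × 20/(s+8) = 40/((s+4)(s+8)). DC gain = 40/(4×8) = 1.25.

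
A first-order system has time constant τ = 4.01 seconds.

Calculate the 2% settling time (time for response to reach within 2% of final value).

For first-order system, 2% settling time ≈ 4τ = 4 × 4.01 = 16.04 s.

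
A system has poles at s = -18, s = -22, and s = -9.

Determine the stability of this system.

All poles are in the left half-plane. System is stable.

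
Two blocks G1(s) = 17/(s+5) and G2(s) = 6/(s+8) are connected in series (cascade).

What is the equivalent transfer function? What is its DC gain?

Series: multiply transfer functions. G_eq = 17/(s+5) × 6/(s+8) = 102/((s+5)(s+8)). DC gain = 102/(5×8) = 2.55.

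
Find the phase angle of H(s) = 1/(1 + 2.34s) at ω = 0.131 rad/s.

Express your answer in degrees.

Phase = -arctan(ωτ) = -arctan(0.131 × 2.34) = -17.0°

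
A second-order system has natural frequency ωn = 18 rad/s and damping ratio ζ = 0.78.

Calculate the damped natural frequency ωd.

ωd = ωn√(1 - ζ²) = 18√(1 - 0.78²) = 11.26 rad/s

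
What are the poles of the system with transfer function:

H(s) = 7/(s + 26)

Pole is where denominator = 0: s + 26 = 0, so s = -26.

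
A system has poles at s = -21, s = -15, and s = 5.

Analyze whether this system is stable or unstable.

Pole(s) at s = 5 are not in the left half-plane. System is unstable.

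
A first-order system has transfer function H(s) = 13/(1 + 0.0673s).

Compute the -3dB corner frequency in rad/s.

Corner frequency = 1/τ = 1/0.0673 = 14.859 rad/s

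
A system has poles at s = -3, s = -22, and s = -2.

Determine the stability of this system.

All poles are in the left half-plane. System is stable.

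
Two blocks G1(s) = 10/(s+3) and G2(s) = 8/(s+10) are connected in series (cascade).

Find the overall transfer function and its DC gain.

Series: multiply transfer functions. G_eq = 10/(s+3) × 8/(s+10) = 80/((s+3)(s+10)). DC gain = 80/(3×10) = 2.6667.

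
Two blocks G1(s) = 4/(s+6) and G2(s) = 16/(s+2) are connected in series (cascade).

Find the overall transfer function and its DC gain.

Series: multiply transfer functions. G_eq = 4/(s+6) × 16/(s+2) = 64/((s+6)(s+2)). DC gain = 64/(6×2) = 5.3333.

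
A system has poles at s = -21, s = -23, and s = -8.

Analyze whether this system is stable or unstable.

All poles are in the left half-plane. System is stable.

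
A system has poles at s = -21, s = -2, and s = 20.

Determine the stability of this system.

Pole(s) at s = 20 are not in the left half-plane. System is unstable.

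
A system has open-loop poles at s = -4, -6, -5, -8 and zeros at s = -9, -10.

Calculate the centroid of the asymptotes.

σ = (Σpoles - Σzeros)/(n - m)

σ = (Σpoles - Σzeros)/(n - m) = (-23 - (-19))/(4 - 2) = -4/2 = -2.0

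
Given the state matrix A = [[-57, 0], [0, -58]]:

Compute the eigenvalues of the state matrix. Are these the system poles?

For diagonal matrix, eigenvalues are diagonal entries: λ₁ = -57, λ₂ = -58. Eigenvalues of A = system poles.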